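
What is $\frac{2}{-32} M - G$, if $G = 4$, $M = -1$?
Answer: $- \frac{63}{16} \approx -3.9375$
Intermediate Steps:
$\frac{2}{-32} M - G = \frac{2}{-32} \left(-1\right) - 4 = 2 \left(- \frac{1}{32}\right) \left(-1\right) - 4 = \left(- \frac{1}{16}\right) \left(-1\right) - 4 = \frac{1}{16} - 4 = - \frac{63}{16}$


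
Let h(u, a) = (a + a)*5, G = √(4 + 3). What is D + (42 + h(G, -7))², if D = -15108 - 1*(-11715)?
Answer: -2609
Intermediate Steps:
G = √7 ≈ 2.6458
h(u, a) = 10*a (h(u, a) = (2*a)*5 = 10*a)
D = -3393 (D = -15108 + 11715 = -3393)
D + (42 + h(G, -7))² = -3393 + (42 + 10*(-7))² = -3393 + (42 - 70)² = -3393 + (-28)² = -3393 + 784 = -2609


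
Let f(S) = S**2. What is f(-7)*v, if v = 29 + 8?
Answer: 1813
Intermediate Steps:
v = 37
f(-7)*v = (-7)**2*37 = 49*37 = 1813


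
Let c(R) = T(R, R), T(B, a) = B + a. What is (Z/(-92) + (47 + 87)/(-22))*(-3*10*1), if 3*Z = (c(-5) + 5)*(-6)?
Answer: 47055/253 ≈ 185.99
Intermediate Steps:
c(R) = 2*R (c(R) = R + R = 2*R)
Z = 10 (Z = ((2*(-5) + 5)*(-6))/3 = ((-10 + 5)*(-6))/3 = (-5*(-6))/3 = (⅓)*30 = 10)
(Z/(-92) + (47 + 87)/(-22))*(-3*10*1) = (10/(-92) + (47 + 87)/(-22))*(-3*10*1) = (10*(-1/92) + 134*(-1/22))*(-30*1) = (-5/46 - 67/11)*(-30) = -3137/506*(-30) = 47055/253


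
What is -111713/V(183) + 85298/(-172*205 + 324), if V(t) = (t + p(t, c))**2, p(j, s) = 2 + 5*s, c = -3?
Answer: -198997424/31551575 ≈ -6.3071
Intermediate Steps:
V(t) = (-13 + t)**2 (V(t) = (t + (2 + 5*(-3)))**2 = (t + (2 - 15))**2 = (t - 13)**2 = (-13 + t)**2)
-111713/V(183) + 85298/(-172*205 + 324) = -111713/(-13 + 183)**2 + 85298/(-172*205 + 324) = -111713/(170**2) + 85298/(-35260 + 324) = -111713/28900 + 85298/(-34936) = -111713*1/28900 + 85298*(-1/34936) = -111713/28900 - 42649/17468 = -198997424/31551575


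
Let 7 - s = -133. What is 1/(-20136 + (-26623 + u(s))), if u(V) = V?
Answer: -1/46619 ≈ -2.1450e-5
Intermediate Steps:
s = 140 (s = 7 - 1*(-133) = 7 + 133 = 140)
1/(-20136 + (-26623 + u(s))) = 1/(-20136 + (-26623 + 140)) = 1/(-20136 - 26483) = 1/(-46619) = -1/46619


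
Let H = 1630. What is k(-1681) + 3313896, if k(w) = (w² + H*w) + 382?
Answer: 3400009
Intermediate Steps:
k(w) = 382 + w² + 1630*w (k(w) = (w² + 1630*w) + 382 = 382 + w² + 1630*w)
k(-1681) + 3313896 = (382 + (-1681)² + 1630*(-1681)) + 3313896 = (382 + 2825761 - 2740030) + 3313896 = 86113 + 3313896 = 3400009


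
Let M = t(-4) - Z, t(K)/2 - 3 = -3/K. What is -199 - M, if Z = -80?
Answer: -573/2 ≈ -286.50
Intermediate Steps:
t(K) = 6 - 6/K (t(K) = 6 + 2*(-3/K) = 6 - 6/K)
M = 175/2 (M = (6 - 6/(-4)) - 1*(-80) = (6 - 6*(-¼)) + 80 = (6 + 3/2) + 80 = 15/2 + 80 = 175/2 ≈ 87.500)
-199 - M = -199 - 1*175/2 = -199 - 175/2 = -573/2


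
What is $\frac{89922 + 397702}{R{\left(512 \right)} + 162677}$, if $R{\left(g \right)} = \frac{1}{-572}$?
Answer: $\frac{278920928}{93051243} \approx 2.9975$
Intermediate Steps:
$R{\left(g \right)} = - \frac{1}{572}$
$\frac{89922 + 397702}{R{\left(512 \right)} + 162677} = \frac{89922 + 397702}{- \frac{1}{572} + 162677} = \frac{487624}{\frac{93051243}{572}} = 487624 \cdot \frac{572}{93051243} = \frac{278920928}{93051243}$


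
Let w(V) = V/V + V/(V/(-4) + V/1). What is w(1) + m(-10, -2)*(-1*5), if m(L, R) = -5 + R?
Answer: 112/3 ≈ 37.333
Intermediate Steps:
w(V) = 7/3 (w(V) = 1 + V/(V*(-1/4) + V*1) = 1 + V/(-V/4 + V) = 1 + V/((3*V/4)) = 1 + V*(4/(3*V)) = 1 + 4/3 = 7/3)
w(1) + m(-10, -2)*(-1*5) = 7/3 + (-5 - 2)*(-1*5) = 7/3 - 7*(-5) = 7/3 + 35 = 112/3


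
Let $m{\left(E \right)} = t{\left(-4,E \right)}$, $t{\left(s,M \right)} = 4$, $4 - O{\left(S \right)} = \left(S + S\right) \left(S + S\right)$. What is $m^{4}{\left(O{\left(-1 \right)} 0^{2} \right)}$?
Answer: $256$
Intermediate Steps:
$O{\left(S \right)} = 4 - 4 S^{2}$ ($O{\left(S \right)} = 4 - \left(S + S\right) \left(S + S\right) = 4 - 2 S 2 S = 4 - 4 S^{2}$)
$m{\left(E \right)} = 4$
$m^{4}{\left(O{\left(-1 \right)} 0^{2} \right)} = 4^{4} = 256$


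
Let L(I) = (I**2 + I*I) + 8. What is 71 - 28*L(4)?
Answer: -1049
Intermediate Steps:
L(I) = 8 + 2*I**2 (L(I) = (I**2 + I**2) + 8 = 2*I**2 + 8 = 8 + 2*I**2)
71 - 28*L(4) = 71 - 28*(8 + 2*4**2) = 71 - 28*(8 + 2*16) = 71 - 28*(8 + 32) = 71 - 28*40 = 71 - 1120 = -1049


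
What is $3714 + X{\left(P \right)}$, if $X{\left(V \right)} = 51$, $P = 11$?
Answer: $3765$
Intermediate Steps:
$3714 + X{\left(P \right)} = 3714 + 51 = 3765$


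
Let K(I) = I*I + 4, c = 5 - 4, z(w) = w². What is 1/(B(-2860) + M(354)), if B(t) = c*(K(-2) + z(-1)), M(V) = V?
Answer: 1/363 ≈ 0.0027548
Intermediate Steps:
c = 1
K(I) = 4 + I² (K(I) = I² + 4 = 4 + I²)
B(t) = 9 (B(t) = 1*((4 + (-2)²) + (-1)²) = 1*((4 + 4) + 1) = 1*(8 + 1) = 1*9 = 9)
1/(B(-2860) + M(354)) = 1/(9 + 354) = 1/363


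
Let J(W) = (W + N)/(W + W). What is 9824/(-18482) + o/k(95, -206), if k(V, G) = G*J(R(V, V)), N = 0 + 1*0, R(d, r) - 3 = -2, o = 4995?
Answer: -46664731/951823 ≈ -49.027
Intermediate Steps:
R(d, r) = 1 (R(d, r) = 3 - 2 = 1)
N = 0 (N = 0 + 0 = 0)
J(W) = ½ (J(W) = (W + 0)/(W + W) = W/((2*W)) = W*(1/(2*W)) = ½)
k(V, G) = G/2 (k(V, G) = G*(½) = G/2)
9824/(-18482) + o/k(95, -206) = 9824/(-18482) + 4995/(((½)*(-206))) = 9824*(-1/18482) + 4995/(-103) = -4912/9241 + 4995*(-1/103) = -4912/9241 - 4995/103 = -46664731/951823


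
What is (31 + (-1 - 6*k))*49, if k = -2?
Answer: 2058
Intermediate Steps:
(31 + (-1 - 6*k))*49 = (31 + (-1 - 6*(-2)))*49 = (31 + (-1 + 12))*49 = (31 + 11)*49 = 42*49 = 2058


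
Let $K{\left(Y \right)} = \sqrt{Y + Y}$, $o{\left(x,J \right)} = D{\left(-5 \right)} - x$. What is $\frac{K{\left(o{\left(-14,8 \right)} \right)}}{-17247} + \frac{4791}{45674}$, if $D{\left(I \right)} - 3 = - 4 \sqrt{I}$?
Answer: $\frac{4791}{45674} - \frac{\sqrt{34 - 8 i \sqrt{5}}}{17247} \approx 0.10455 + 8.6183 \cdot 10^{-5} i$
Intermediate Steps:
$D{\left(I \right)} = 3 - 4 \sqrt{I}$
$o{\left(x,J \right)} = 3 - x - 4 i \sqrt{5}$ ($o{\left(x,J \right)} = \left(3 - 4 \sqrt{-5}\right) - x = \left(3 - 4 i \sqrt{5}\right) - x = 3 - x - 4 i \sqrt{5}$)
$K{\left(Y \right)} = \sqrt{2} \sqrt{Y}$ ($K{\left(Y \right)} = \sqrt{2 Y} = \sqrt{2} \sqrt{Y}$)
$\frac{K{\left(o{\left(-14,8 \right)} \right)}}{-17247} + \frac{4791}{45674} = \frac{\sqrt{2} \sqrt{3 - -14 - 4 i \sqrt{5}}}{-17247} + \frac{4791}{45674} = \sqrt{2} \sqrt{3 + 14 - 4 i \sqrt{5}} \left(- \frac{1}{17247}\right) + 4791 \cdot \frac{1}{45674} = \sqrt{2} \sqrt{17 - 4 i \sqrt{5}} \left(- \frac{1}{17247}\right) + \frac{4791}{45674} = - \frac{\sqrt{2} \sqrt{17 - 4 i \sqrt{5}}}{17247} + \frac{4791}{45674} = \frac{4791}{45674} - \frac{\sqrt{2} \sqrt{17 - 4 i \sqrt{5}}}{17247}$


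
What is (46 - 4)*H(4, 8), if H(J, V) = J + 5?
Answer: 378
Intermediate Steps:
H(J, V) = 5 + J
(46 - 4)*H(4, 8) = (46 - 4)*(5 + 4) = 42*9 = 378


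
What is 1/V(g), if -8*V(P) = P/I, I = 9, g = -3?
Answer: 24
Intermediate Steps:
V(P) = -P/72 (V(P) = -P/(8*9) = -P/72)
1/V(g) = 1/(-1/72*(-3)) = 1/(1/24) = 24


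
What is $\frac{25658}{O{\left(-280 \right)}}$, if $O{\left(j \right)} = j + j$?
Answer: $- \frac{12829}{280} \approx -45.818$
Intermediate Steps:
$O{\left(j \right)} = 2 j$
$\frac{25658}{O{\left(-280 \right)}} = \frac{25658}{2 \left(-280\right)} = \frac{25658}{-560} = 25658 \left(- \frac{1}{560}\right) = - \frac{12829}{280}$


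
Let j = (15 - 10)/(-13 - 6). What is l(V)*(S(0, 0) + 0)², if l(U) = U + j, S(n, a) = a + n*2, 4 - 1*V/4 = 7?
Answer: 0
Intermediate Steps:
V = -12 (V = 16 - 4*7 = 16 - 28 = -12)
S(n, a) = a + 2*n
j = -5/19 (j = 5/(-19) = 5*(-1/19) = -5/19 ≈ -0.26316)
l(U) = -5/19 + U (l(U) = U - 5/19 = -5/19 + U)
l(V)*(S(0, 0) + 0)² = (-5/19 - 12)*((0 + 2*0) + 0)² = -233*((0 + 0) + 0)²/19 = -233*(0 + 0)²/19 = -233/19*0² = -233/19*0 = 0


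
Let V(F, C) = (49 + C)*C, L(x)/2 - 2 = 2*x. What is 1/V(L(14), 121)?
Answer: 1/20570 ≈ 4.8614e-5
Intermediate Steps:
L(x) = 4 + 4*x (L(x) = 4 + 2*(2*x) = 4 + 4*x)
V(F, C) = C*(49 + C)
1/V(L(14), 121) = 1/(121*(49 + 121)) = 1/(121*170) = 1/20570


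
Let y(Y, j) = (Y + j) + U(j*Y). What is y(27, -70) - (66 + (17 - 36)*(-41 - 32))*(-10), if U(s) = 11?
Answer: 14498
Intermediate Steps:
y(Y, j) = 11 + Y + j (y(Y, j) = (Y + j) + 11 = 11 + Y + j)
y(27, -70) - (66 + (17 - 36)*(-41 - 32))*(-10) = (11 + 27 - 70) - (66 + (17 - 36)*(-41 - 32))*(-10) = -32 - (66 - 19*(-73))*(-10) = -32 - (66 + 1387)*(-10) = -32 - 1453*(-10) = -32 - 1*(-14530) = -32 + 14530 = 14498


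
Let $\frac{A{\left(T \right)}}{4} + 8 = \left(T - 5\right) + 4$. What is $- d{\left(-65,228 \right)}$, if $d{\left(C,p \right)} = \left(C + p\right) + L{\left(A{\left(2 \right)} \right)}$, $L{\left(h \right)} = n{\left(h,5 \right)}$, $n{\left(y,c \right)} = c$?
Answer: $-168$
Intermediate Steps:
$A{\left(T \right)} = -36 + 4 T$ ($A{\left(T \right)} = -32 + 4 \left(\left(T - 5\right) + 4\right) = -32 + 4 \left(\left(-5 + T\right) + 4\right) = -32 + 4 \left(-1 + T\right) = -32 + \left(-4 + 4 T\right) = -36 + 4 T$)
$L{\left(h \right)} = 5$
$d{\left(C,p \right)} = 5 + C + p$ ($d{\left(C,p \right)} = \left(C + p\right) + 5 = 5 + C + p$)
$- d{\left(-65,228 \right)} = - (5 - 65 + 228) = \left(-1\right) 168 = -168$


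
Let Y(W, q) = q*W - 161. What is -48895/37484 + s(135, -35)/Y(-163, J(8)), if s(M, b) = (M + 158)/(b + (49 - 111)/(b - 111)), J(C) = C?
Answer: -76789821/59131010 ≈ -1.2986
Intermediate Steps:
Y(W, q) = -161 + W*q (Y(W, q) = W*q - 161 = -161 + W*q)
s(M, b) = (158 + M)/(b - 62/(-111 + b))
-48895/37484 + s(135, -35)/Y(-163, J(8)) = -48895/37484 + ((17538 - 158*(-35) + 111*135 - 1*135*(-35))/(62 - 1*(-35)² + 111*(-35)))/(-161 - 163*8) = -48895*1/37484 + ((17538 + 5530 + 14985 + 4725)/(62 - 1*1225 - 3885))/(-161 - 1304) = -48895/37484 + (42778/(62 - 1225 - 3885))/(-1465) = -48895/37484 + (42778/(-5048))*(-1/1465) = -48895/37484 - 1/5048*42778*(-1/1465) = -48895/37484 - 21389/2524*(-1/1465) = -48895/37484 + 73/12620 = -76789821/59131010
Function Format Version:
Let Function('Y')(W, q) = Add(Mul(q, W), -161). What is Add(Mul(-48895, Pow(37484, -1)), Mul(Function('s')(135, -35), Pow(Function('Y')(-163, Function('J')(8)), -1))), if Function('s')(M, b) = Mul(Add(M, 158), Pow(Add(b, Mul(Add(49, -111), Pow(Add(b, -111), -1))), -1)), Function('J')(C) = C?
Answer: Rational(-76789821, 59131010) ≈ -1.2986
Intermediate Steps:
Function('Y')(W, q) = Add(-161, Mul(W, q)) (Function('Y')(W, q) = Add(Mul(W, q), -161) = Add(-161, Mul(W, q)))
Function('s')(M, b) = Mul(Pow(Add(b, Mul(-62, Pow(Add(-111, b), -1))), -1), Add(158, M)) (Function('s')(M, b) = Mul(Add(158, M), Pow(Add(b, Mul(-62, Pow(Add(-111, b), -1))), -1)) = Mul(Pow(Add(b, Mul(-62, Pow(Add(-111, b), -1))), -1), Add(158, M)))
Add(Mul(-48895, Pow(37484, -1)), Mul(Function('s')(135, -35), Pow(Function('Y')(-163, Function('J')(8)), -1))) = Add(Mul(-48895, Pow(37484, -1)), Mul(Mul(Pow(Add(62, Mul(-1, Pow(-35, 2)), Mul(111, -35)), -1), Add(17538, Mul(-158, -35), Mul(111, 135), Mul(-1, 135, -35))), Pow(Add(-161, Mul(-163, 8)), -1))) = Add(Mul(-48895, Rational(1, 37484)), Mul(Mul(Pow(Add(62, Mul(-1, 1225), -3885), -1), Add(17538, 5530, 14985, 4725)), Pow(Add(-161, -1304), -1))) = Add(Rational(-48895, 37484), Mul(Mul(Pow(Add(62, -1225, -3885), -1), 42778), Pow(-1465, -1))) = Add(Rational(-48895, 37484), Mul(Mul(Pow(-5048, -1), 42778), Rational(-1, 1465))) = Add(Rational(-48895, 37484), Mul(Mul(Rational(-1, 5048), 42778), Rational(-1, 1465))) = Add(Rational(-48895, 37484), Mul(Rational(-21389, 2524), Rational(-1, 1465))) = Add(Rational(-48895, 37484), Rational(73, 12620)) = Rational(-76789821, 59131010)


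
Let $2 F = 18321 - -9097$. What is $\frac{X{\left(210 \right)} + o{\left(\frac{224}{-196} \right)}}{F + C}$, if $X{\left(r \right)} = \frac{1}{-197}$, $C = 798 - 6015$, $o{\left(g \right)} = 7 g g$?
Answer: $\frac{12601}{11710468} \approx 0.001076$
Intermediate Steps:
$o{\left(g \right)} = 7 g^{2}$
$C = -5217$
$F = 13709$ ($F = \frac{18321 - -9097}{2} = \frac{18321 + 9097}{2} = \frac{1}{2} \cdot 27418 = 13709$)
$X{\left(r \right)} = - \frac{1}{197}$
$\frac{X{\left(210 \right)} + o{\left(\frac{224}{-196} \right)}}{F + C} = \frac{- \frac{1}{197} + 7 \left(\frac{224}{-196}\right)^{2}}{13709 - 5217} = \frac{- \frac{1}{197} + 7 \left(224 \left(- \frac{1}{196}\right)\right)^{2}}{8492} = \left(- \frac{1}{197} + 7 \left(- \frac{8}{7}\right)^{2}\right) \frac{1}{8492} = \left(- \frac{1}{197} + 7 \cdot \frac{64}{49}\right) \frac{1}{8492} = \left(- \frac{1}{197} + \frac{64}{7}\right) \frac{1}{8492} = \frac{12601}{1379} \cdot \frac{1}{8492} = \frac{12601}{11710468}$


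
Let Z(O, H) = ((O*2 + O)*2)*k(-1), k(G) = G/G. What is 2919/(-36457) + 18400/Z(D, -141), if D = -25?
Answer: -13424933/109371 ≈ -122.75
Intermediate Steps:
k(G) = 1
Z(O, H) = 6*O (Z(O, H) = ((O*2 + O)*2)*1 = ((2*O + O)*2)*1 = ((3*O)*2)*1 = (6*O)*1 = 6*O)
2919/(-36457) + 18400/Z(D, -141) = 2919/(-36457) + 18400/((6*(-25))) = 2919*(-1/36457) + 18400/(-150) = -2919/36457 + 18400*(-1/150) = -2919/36457 - 368/3 = -13424933/109371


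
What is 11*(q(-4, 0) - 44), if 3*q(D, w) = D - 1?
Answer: -1507/3 ≈ -502.33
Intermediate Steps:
q(D, w) = -⅓ + D/3 (q(D, w) = (D - 1)/3 = (-1 + D)/3 = -⅓ + D/3)
11*(q(-4, 0) - 44) = 11*((-⅓ + (⅓)*(-4)) - 44) = 11*((-⅓ - 4/3) - 44) = 11*(-5/3 - 44) = 11*(-137/3) = -1507/3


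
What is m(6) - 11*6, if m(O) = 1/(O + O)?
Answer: -791/12 ≈ -65.917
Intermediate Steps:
m(O) = 1/(2*O)
m(6) - 11*6 = (1/2)/6 - 11*6 = (1/2)*(1/6) - 66 = 1/12 - 66 = -791/12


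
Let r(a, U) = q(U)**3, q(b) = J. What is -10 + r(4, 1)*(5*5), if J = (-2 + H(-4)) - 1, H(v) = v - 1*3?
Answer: -25010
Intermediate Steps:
H(v) = -3 + v (H(v) = v - 3 = -3 + v)
J = -10 (J = (-2 + (-3 - 4)) - 1 = (-2 - 7) - 1 = -9 - 1 = -10)
q(b) = -10
r(a, U) = -1000 (r(a, U) = (-10)**3 = -1000)
-10 + r(4, 1)*(5*5) = -10 - 5000*5 = -10 - 1000*25 = -10 - 25000 = -25010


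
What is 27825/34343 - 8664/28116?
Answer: 40398329/80465649 ≈ 0.50206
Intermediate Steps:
27825/34343 - 8664/28116 = 27825*(1/34343) - 8664*1/28116 = 27825/34343 - 722/2343 = 40398329/80465649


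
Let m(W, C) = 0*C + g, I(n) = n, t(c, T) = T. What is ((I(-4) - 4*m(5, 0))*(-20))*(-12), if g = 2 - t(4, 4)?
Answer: 960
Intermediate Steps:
g = -2 (g = 2 - 1*4 = 2 - 4 = -2)
m(W, C) = -2 (m(W, C) = 0*C - 2 = 0 - 2 = -2)
((I(-4) - 4*m(5, 0))*(-20))*(-12) = ((-4 - 4*(-2))*(-20))*(-12) = ((-4 + 8)*(-20))*(-12) = (4*(-20))*(-12) = -80*(-12) = 960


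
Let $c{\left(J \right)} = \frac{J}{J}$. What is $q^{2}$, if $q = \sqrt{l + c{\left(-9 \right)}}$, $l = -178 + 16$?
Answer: $-161$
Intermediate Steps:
$l = -162$
$c{\left(J \right)} = 1$
$q = i \sqrt{161}$ ($q = \sqrt{-162 + 1} = \sqrt{-161} = i \sqrt{161} \approx 12.689 i$)
$q^{2} = \left(i \sqrt{161}\right)^{2} = -161$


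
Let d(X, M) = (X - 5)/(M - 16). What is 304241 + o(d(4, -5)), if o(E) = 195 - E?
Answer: 6393155/21 ≈ 3.0444e+5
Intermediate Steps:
d(X, M) = (-5 + X)/(-16 + M)
304241 + o(d(4, -5)) = 304241 + (195 - (-5 + 4)/(-16 - 5)) = 304241 + (195 - (-1)/(-21)) = 304241 + (195 - (-1)*(-1)/21) = 304241 + (195 - 1*1/21) = 304241 + (195 - 1/21) = 304241 + 4094/21 = 6393155/21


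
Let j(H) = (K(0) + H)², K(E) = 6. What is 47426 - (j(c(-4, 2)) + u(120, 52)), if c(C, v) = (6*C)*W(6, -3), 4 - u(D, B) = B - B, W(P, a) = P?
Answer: 28378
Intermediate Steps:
u(D, B) = 4 (u(D, B) = 4 - (B - B) = 4 - 1*0 = 4 + 0 = 4)
c(C, v) = 36*C (c(C, v) = (6*C)*6 = 36*C)
j(H) = (6 + H)²
47426 - (j(c(-4, 2)) + u(120, 52)) = 47426 - ((6 + 36*(-4))² + 4) = 47426 - ((6 - 144)² + 4) = 47426 - ((-138)² + 4) = 47426 - (19044 + 4) = 47426 - 1*19048 = 47426 - 19048 = 28378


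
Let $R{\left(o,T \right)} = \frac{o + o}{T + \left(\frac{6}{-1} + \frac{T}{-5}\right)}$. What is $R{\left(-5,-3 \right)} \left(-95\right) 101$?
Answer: $- \frac{239875}{21} \approx -11423.0$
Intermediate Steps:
$R{\left(o,T \right)} = \frac{2 o}{-6 + \frac{4 T}{5}}$ ($R{\left(o,T \right)} = \frac{2 o}{T + \left(6 \left(-1\right) + T \left(- \frac{1}{5}\right)\right)} = \frac{2 o}{T - \left(6 + \frac{T}{5}\right)} = \frac{2 o}{-6 + \frac{4 T}{5}}$)
$R{\left(-5,-3 \right)} \left(-95\right) 101 = 5 \left(-5\right) \frac{1}{-15 + 2 \left(-3\right)} \left(-95\right) 101 = 5 \left(-5\right) \frac{1}{-15 - 6} \left(-95\right) 101 = 5 \left(-5\right) \frac{1}{-21} \left(-95\right) 101 = 5 \left(-5\right) \left(- \frac{1}{21}\right) \left(-95\right) 101 = \frac{25}{21} \left(-95\right) 101 = \left(- \frac{2375}{21}\right) 101 = - \frac{239875}{21}$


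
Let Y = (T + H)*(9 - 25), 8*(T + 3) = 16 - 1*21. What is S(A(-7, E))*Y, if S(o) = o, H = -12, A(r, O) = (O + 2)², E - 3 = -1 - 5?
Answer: 250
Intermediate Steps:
E = -3 (E = 3 + (-1 - 5) = 3 - 6 = -3)
T = -29/8 (T = -3 + (16 - 1*21)/8 = -3 + (16 - 21)/8 = -3 + (⅛)*(-5) = -3 - 5/8 = -29/8 ≈ -3.6250)
A(r, O) = (2 + O)²
Y = 250 (Y = (-29/8 - 12)*(9 - 25) = -125/8*(-16) = 250)
S(A(-7, E))*Y = (2 - 3)²*250 = (-1)²*250 = 1*250 = 250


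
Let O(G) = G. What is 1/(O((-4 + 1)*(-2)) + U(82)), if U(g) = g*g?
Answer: 1/6730 ≈ 0.00014859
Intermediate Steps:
U(g) = g²
1/(O((-4 + 1)*(-2)) + U(82)) = 1/((-4 + 1)*(-2) + 82²) = 1/(-3*(-2) + 6724) = 1/(6 + 6724) = 1/6730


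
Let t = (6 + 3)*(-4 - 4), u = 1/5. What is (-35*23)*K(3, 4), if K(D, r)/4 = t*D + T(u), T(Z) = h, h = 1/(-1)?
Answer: 698740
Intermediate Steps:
u = ⅕ ≈ 0.20000
h = -1
T(Z) = -1
t = -72 (t = 9*(-8) = -72)
K(D, r) = -4 - 288*D (K(D, r) = 4*(-72*D - 1) = 4*(-1 - 72*D) = -4 - 288*D)
(-35*23)*K(3, 4) = (-35*23)*(-4 - 288*3) = -805*(-4 - 864) = -805*(-868) = 698740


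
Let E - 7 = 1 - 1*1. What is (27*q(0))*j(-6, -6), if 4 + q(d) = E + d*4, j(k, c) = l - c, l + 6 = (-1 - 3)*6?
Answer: -1944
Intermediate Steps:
E = 7 (E = 7 + (1 - 1*1) = 7 + (1 - 1) = 7 + 0 = 7)
l = -30 (l = -6 + (-1 - 3)*6 = -6 - 4*6 = -6 - 24 = -30)
j(k, c) = -30 - c
q(d) = 3 + 4*d (q(d) = -4 + (7 + d*4) = -4 + (7 + 4*d) = 3 + 4*d)
(27*q(0))*j(-6, -6) = (27*(3 + 4*0))*(-30 - 1*(-6)) = (27*(3 + 0))*(-30 + 6) = (27*3)*(-24) = 81*(-24) = -1944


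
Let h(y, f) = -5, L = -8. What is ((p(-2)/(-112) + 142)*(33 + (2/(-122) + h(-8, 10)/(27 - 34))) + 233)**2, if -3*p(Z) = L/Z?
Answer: 32401305013140625/1286513424 ≈ 2.5185e+7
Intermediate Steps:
p(Z) = 8/(3*Z) (p(Z) = -(-8)/(3*Z) = 8/(3*Z))
((p(-2)/(-112) + 142)*(33 + (2/(-122) + h(-8, 10)/(27 - 34))) + 233)**2 = ((((8/3)/(-2))/(-112) + 142)*(33 + (2/(-122) - 5/(27 - 34))) + 233)**2 = ((((8/3)*(-1/2))*(-1/112) + 142)*(33 + (2*(-1/122) - 5/(-7))) + 233)**2 = ((-4/3*(-1/112) + 142)*(33 + (-1/61 - 5*(-1/7))) + 233)**2 = ((1/84 + 142)*(33 + (-1/61 + 5/7)) + 233)**2 = (11929*(33 + 298/427)/84 + 233)**2 = ((11929/84)*(14389/427) + 233)**2 = (171646381/35868 + 233)**2 = (180003625/35868)**2 = 32401305013140625/1286513424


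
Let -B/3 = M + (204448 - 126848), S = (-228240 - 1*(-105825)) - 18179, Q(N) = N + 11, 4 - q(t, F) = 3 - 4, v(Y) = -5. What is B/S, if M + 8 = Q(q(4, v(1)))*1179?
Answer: 144684/70297 ≈ 2.0582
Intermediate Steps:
q(t, F) = 5 (q(t, F) = 4 - (3 - 4) = 4 - 1*(-1) = 4 + 1 = 5)
Q(N) = 11 + N
M = 18856 (M = -8 + (11 + 5)*1179 = -8 + 16*1179 = -8 + 18864 = 18856)
S = -140594 (S = (-228240 + 105825) - 18179 = -122415 - 18179 = -140594)
B = -289368 (B = -3*(18856 + (204448 - 126848)) = -3*(18856 + 77600) = -3*96456 = -289368)
B/S = -289368/(-140594) = -289368*(-1/140594) = 144684/70297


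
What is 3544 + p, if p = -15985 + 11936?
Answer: -505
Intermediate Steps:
p = -4049
3544 + p = 3544 - 4049 = -505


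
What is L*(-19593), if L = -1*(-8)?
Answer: -156744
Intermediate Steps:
L = 8
L*(-19593) = 8*(-19593) = -156744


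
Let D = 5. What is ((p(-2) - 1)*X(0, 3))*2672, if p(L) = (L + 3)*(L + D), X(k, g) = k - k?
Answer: 0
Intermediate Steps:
X(k, g) = 0
p(L) = (3 + L)*(5 + L) (p(L) = (L + 3)*(L + 5) = (3 + L)*(5 + L))
((p(-2) - 1)*X(0, 3))*2672 = (((15 + (-2)**2 + 8*(-2)) - 1)*0)*2672 = (((15 + 4 - 16) - 1)*0)*2672 = ((3 - 1)*0)*2672 = (2*0)*2672 = 0*2672 = 0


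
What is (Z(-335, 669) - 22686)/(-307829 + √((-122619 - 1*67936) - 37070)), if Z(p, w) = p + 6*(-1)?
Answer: 7088378383/94758920866 + 115135*I*√9105/94758920866 ≈ 0.074804 + 0.00011594*I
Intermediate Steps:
Z(p, w) = -6 + p (Z(p, w) = p - 6 = -6 + p)
(Z(-335, 669) - 22686)/(-307829 + √((-122619 - 1*67936) - 37070)) = ((-6 - 335) - 22686)/(-307829 + √((-122619 - 1*67936) - 37070)) = (-341 - 22686)/(-307829 + √((-122619 - 67936) - 37070)) = -23027/(-307829 + √(-190555 - 37070)) = -23027/(-307829 + √(-227625)) = -23027/(-307829 + 5*I*√9105)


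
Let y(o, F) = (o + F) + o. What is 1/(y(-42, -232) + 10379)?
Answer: 1/10063 ≈ 9.9374e-5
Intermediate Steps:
y(o, F) = F + 2*o (y(o, F) = (F + o) + o = F + 2*o)
1/(y(-42, -232) + 10379) = 1/((-232 + 2*(-42)) + 10379) = 1/((-232 - 84) + 10379) = 1/(-316 + 10379) = 1/10063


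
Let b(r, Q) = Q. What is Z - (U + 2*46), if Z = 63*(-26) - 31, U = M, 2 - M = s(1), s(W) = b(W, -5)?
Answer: -1768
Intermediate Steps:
s(W) = -5
M = 7 (M = 2 - 1*(-5) = 2 + 5 = 7)
U = 7
Z = -1669 (Z = -1638 - 31 = -1669)
Z - (U + 2*46) = -1669 - (7 + 2*46) = -1669 - (7 + 92) = -1669 - 1*99 = -1669 - 99 = -1768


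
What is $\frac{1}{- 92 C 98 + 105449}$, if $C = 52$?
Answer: $- \frac{1}{363383} \approx -2.7519 \cdot 10^{-6}$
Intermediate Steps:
$\frac{1}{- 92 C 98 + 105449} = \frac{1}{\left(-92\right) 52 \cdot 98 + 105449} = \frac{1}{\left(-4784\right) 98 + 105449} = \frac{1}{-468832 + 105449} = \frac{1}{-363383} = - \frac{1}{363383}$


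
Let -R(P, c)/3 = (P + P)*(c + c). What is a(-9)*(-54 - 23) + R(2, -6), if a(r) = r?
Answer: 837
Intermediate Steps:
R(P, c) = -12*P*c (R(P, c) = -3*(P + P)*(c + c) = -3*2*P*2*c = -12*P*c)
a(-9)*(-54 - 23) + R(2, -6) = -9*(-54 - 23) - 12*2*(-6) = -9*(-77) + 144 = 693 + 144 = 837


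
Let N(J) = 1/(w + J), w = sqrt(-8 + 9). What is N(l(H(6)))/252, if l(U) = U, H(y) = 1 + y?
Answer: 1/2016 ≈ 0.00049603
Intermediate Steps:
w = 1 (w = sqrt(1) = 1)
N(J) = 1/(1 + J)
N(l(H(6)))/252 = 1/((1 + (1 + 6))*252) = (1/252)/(1 + 7) = (1/252)/8 = (1/8)*(1/252) = 1/2016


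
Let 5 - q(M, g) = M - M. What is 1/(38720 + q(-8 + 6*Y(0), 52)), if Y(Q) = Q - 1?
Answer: 1/38725 ≈ 2.5823e-5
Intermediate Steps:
Y(Q) = -1 + Q
q(M, g) = 5 (q(M, g) = 5 - (M - M) = 5 - 1*0 = 5 + 0 = 5)
1/(38720 + q(-8 + 6*Y(0), 52)) = 1/(38720 + 5) = 1/38725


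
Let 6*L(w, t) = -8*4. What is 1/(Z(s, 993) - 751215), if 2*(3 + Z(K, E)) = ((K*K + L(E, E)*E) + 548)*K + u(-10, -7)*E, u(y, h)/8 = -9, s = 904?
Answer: 1/366448570 ≈ 2.7289e-9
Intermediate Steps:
L(w, t) = -16/3 (L(w, t) = (-8*4)/6 = (1/6)*(-32) = -16/3)
u(y, h) = -72 (u(y, h) = 8*(-9) = -72)
Z(K, E) = -3 - 36*E + K*(548 + K**2 - 16*E/3)/2 (Z(K, E) = -3 + (((K*K - 16*E/3) + 548)*K - 72*E)/2 = -3 + (((K**2 - 16*E/3) + 548)*K - 72*E)/2 = -3 + ((548 + K**2 - 16*E/3)*K - 72*E)/2 = -3 + (K*(548 + K**2 - 16*E/3) - 72*E)/2 = -3 + (-72*E + K*(548 + K**2 - 16*E/3))/2 = -3 + (-36*E + K*(548 + K**2 - 16*E/3)/2) = -3 - 36*E + K*(548 + K**2 - 16*E/3)/2)
1/(Z(s, 993) - 751215) = 1/((-3 + (1/2)*904**3 - 36*993 + 274*904 - 8/3*993*904) - 751215) = 1/((-3 + (1/2)*738763264 - 35748 + 247696 - 2393792) - 751215) = 1/((-3 + 369381632 - 35748 + 247696 - 2393792) - 751215) = 1/(367199785 - 751215) = 1/366448570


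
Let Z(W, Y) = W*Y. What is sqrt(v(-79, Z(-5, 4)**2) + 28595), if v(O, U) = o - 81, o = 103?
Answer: sqrt(28617) ≈ 169.17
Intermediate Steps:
v(O, U) = 22 (v(O, U) = 103 - 81 = 22)
sqrt(v(-79, Z(-5, 4)**2) + 28595) = sqrt(22 + 28595) = sqrt(28617)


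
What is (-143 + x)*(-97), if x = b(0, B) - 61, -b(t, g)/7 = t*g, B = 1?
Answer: 19788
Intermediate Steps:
b(t, g) = -7*g*t (b(t, g) = -7*t*g = -7*g*t)
x = -61 (x = -7*1*0 - 61 = 0 - 61 = -61)
(-143 + x)*(-97) = (-143 - 61)*(-97) = -204*(-97) = 19788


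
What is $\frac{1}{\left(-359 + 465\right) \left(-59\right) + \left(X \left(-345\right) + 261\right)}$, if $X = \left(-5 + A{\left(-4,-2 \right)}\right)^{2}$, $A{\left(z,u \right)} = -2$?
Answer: $- \frac{1}{22898} \approx -4.3672 \cdot 10^{-5}$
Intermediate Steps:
$X = 49$ ($X = \left(-5 - 2\right)^{2} = \left(-7\right)^{2} = 49$)
$\frac{1}{\left(-359 + 465\right) \left(-59\right) + \left(X \left(-345\right) + 261\right)} = \frac{1}{\left(-359 + 465\right) \left(-59\right) + \left(49 \left(-345\right) + 261\right)} = \frac{1}{106 \left(-59\right) + \left(-16905 + 261\right)} = \frac{1}{-6254 - 16644} = \frac{1}{-22898} = - \frac{1}{22898}$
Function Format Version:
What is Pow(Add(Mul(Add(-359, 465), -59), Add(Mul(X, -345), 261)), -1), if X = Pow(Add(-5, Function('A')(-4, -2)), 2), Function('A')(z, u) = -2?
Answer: Rational(-1, 22898) ≈ -4.3672e-5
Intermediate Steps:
X = 49 (X = Pow(Add(-5, -2), 2) = Pow(-7, 2) = 49)
Pow(Add(Mul(Add(-359, 465), -59), Add(Mul(X, -345), 261)), -1) = Pow(Add(Mul(Add(-359, 465), -59), Add(Mul(49, -345), 261)), -1) = Pow(Add(Mul(106, -59), Add(-16905, 261)), -1) = Pow(Add(-6254, -16644), -1) = Pow(-22898, -1) = Rational(-1, 22898)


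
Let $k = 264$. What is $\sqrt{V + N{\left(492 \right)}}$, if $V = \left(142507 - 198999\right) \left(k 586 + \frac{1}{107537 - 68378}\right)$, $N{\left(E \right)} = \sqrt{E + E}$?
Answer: $\frac{\sqrt{-1489049617672176404 + 340761618 \sqrt{246}}}{13053} \approx 93486.0 i$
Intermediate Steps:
$N{\left(E \right)} = \sqrt{2} \sqrt{E}$ ($N{\left(E \right)} = \sqrt{2 E} = \sqrt{2} \sqrt{E}$)
$V = - \frac{342231583009004}{39159}$ ($V = \left(142507 - 198999\right) \left(264 \cdot 586 + \frac{1}{107537 - 68378}\right) = - 56492 \left(154704 + \frac{1}{39159}\right) = \left(-56492\right) \frac{6058053937}{39159} = - \frac{342231583009004}{39159} \approx -8.7395 \cdot 10^{9}$)
$\sqrt{V + N{\left(492 \right)}} = \sqrt{- \frac{342231583009004}{39159} + \sqrt{2} \sqrt{492}} = \sqrt{- \frac{342231583009004}{39159} + \sqrt{2} \cdot 2 \sqrt{123}} = \sqrt{- \frac{342231583009004}{39159} + 2 \sqrt{246}}$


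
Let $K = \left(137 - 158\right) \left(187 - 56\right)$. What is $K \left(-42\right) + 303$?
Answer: $115845$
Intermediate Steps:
$K = -2751$ ($K = \left(-21\right) 131 = -2751$)
$K \left(-42\right) + 303 = \left(-2751\right) \left(-42\right) + 303 = 115542 + 303 = 115845$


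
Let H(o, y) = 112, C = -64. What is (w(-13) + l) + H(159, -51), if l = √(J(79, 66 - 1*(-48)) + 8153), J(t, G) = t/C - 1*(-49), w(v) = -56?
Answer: 56 + √524849/8 ≈ 146.56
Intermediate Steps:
J(t, G) = 49 - t/64 (J(t, G) = t/(-64) - 1*(-49) = t*(-1/64) + 49 = -t/64 + 49 = 49 - t/64)
l = √524849/8 (l = √((49 - 1/64*79) + 8153) = √((49 - 79/64) + 8153) = √(3057/64 + 8153) = √(524849/64) = √524849/8 ≈ 90.558)
(w(-13) + l) + H(159, -51) = (-56 + √524849/8) + 112 = 56 + √524849/8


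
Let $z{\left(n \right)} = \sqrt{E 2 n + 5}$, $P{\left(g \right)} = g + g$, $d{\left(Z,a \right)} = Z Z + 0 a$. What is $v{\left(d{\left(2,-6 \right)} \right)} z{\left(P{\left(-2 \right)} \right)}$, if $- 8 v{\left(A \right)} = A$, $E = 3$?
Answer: $- \frac{i \sqrt{19}}{2} \approx - 2.1795 i$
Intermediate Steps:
$d{\left(Z,a \right)} = Z^{2}$ ($d{\left(Z,a \right)} = Z^{2} + 0 = Z^{2}$)
$v{\left(A \right)} = - \frac{A}{8}$
$P{\left(g \right)} = 2 g$
$z{\left(n \right)} = \sqrt{5 + 6 n}$ ($z{\left(n \right)} = \sqrt{3 \cdot 2 n + 5} = \sqrt{6 n + 5} = \sqrt{5 + 6 n}$)
$v{\left(d{\left(2,-6 \right)} \right)} z{\left(P{\left(-2 \right)} \right)} = - \frac{2^{2}}{8} \sqrt{5 + 6 \cdot 2 \left(-2\right)} = \left(- \frac{1}{8}\right) 4 \sqrt{5 + 6 \left(-4\right)} = - \frac{\sqrt{5 - 24}}{2} = - \frac{\sqrt{-19}}{2} = - \frac{i \sqrt{19}}{2}$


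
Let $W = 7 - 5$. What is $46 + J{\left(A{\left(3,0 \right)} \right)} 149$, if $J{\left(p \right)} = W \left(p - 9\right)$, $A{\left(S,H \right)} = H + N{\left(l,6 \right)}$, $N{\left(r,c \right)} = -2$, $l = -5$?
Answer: $-3232$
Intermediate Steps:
$W = 2$ ($W = 7 - 5 = 2$)
$A{\left(S,H \right)} = -2 + H$ ($A{\left(S,H \right)} = H - 2 = -2 + H$)
$J{\left(p \right)} = -18 + 2 p$ ($J{\left(p \right)} = 2 \left(p - 9\right) = 2 \left(-9 + p\right) = -18 + 2 p$)
$46 + J{\left(A{\left(3,0 \right)} \right)} 149 = 46 + \left(-18 + 2 \left(-2 + 0\right)\right) 149 = 46 + \left(-18 + 2 \left(-2\right)\right) 149 = 46 + \left(-18 - 4\right) 149 = 46 - 3278 = -3232$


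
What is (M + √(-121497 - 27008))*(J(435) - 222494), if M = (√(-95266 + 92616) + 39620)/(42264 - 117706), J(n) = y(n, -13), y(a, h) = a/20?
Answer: 8814350545/75442 - 889889*I*√148505/4 + 4449445*I*√106/301768 ≈ 1.1684e+5 - 8.5732e+7*I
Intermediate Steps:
y(a, h) = a/20 (y(a, h) = a*(1/20) = a/20)
J(n) = n/20
M = -19810/37721 - 5*I*√106/75442 (M = (√(-2650) + 39620)/(-75442) = (5*I*√106 + 39620)*(-1/75442) = (39620 + 5*I*√106)*(-1/75442) = -19810/37721 - 5*I*√106/75442 ≈ -0.52517 - 0.00068235*I)
(M + √(-121497 - 27008))*(J(435) - 222494) = ((-19810/37721 - 5*I*√106/75442) + √(-121497 - 27008))*((1/20)*435 - 222494) = ((-19810/37721 - 5*I*√106/75442) + √(-148505))*(87/4 - 222494) = ((-19810/37721 - 5*I*√106/75442) + I*√148505)*(-889889/4) = (-19810/37721 + I*√148505 - 5*I*√106/75442)*(-889889/4) = 8814350545/75442 - 889889*I*√148505/4 + 4449445*I*√106/301768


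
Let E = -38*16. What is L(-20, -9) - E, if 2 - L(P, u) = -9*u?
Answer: 529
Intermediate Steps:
L(P, u) = 2 + 9*u (L(P, u) = 2 - (-9)*u = 2 + 9*u)
E = -608
L(-20, -9) - E = (2 + 9*(-9)) - 1*(-608) = (2 - 81) + 608 = -79 + 608 = 529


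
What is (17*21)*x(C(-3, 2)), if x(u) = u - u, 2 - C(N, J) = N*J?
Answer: 0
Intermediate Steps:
C(N, J) = 2 - J*N (C(N, J) = 2 - N*J = 2 - J*N)
x(u) = 0
(17*21)*x(C(-3, 2)) = (17*21)*0 = 357*0 = 0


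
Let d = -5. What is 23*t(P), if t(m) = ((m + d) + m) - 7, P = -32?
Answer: -1748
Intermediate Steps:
t(m) = -12 + 2*m (t(m) = ((m - 5) + m) - 7 = ((-5 + m) + m) - 7 = (-5 + 2*m) - 7 = -12 + 2*m)
23*t(P) = 23*(-12 + 2*(-32)) = 23*(-12 - 64) = 23*(-76) = -1748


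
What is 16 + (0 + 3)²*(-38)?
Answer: -326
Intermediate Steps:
16 + (0 + 3)²*(-38) = 16 + 3²*(-38) = 16 + 9*(-38) = 16 - 342 = -326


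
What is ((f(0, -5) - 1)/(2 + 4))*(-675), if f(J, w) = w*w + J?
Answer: -2700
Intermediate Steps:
f(J, w) = J + w² (f(J, w) = w² + J = J + w²)
((f(0, -5) - 1)/(2 + 4))*(-675) = (((0 + (-5)²) - 1)/(2 + 4))*(-675) = (((0 + 25) - 1)/6)*(-675) = ((25 - 1)*(⅙))*(-675) = (24*(⅙))*(-675) = 4*(-675) = -2700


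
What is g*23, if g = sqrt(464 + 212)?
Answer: 598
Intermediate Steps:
g = 26 (g = sqrt(676) = 26)
g*23 = 26*23 = 598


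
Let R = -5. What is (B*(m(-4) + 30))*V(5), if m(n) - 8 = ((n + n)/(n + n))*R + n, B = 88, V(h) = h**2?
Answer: 63800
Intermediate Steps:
m(n) = 3 + n (m(n) = 8 + (((n + n)/(n + n))*(-5) + n) = 8 + (((2*n)/((2*n)))*(-5) + n) = 8 + (((2*n)*(1/(2*n)))*(-5) + n) = 8 + (1*(-5) + n) = 8 + (-5 + n) = 3 + n)
(B*(m(-4) + 30))*V(5) = (88*((3 - 4) + 30))*5**2 = (88*(-1 + 30))*25 = (88*29)*25 = 2552*25 = 63800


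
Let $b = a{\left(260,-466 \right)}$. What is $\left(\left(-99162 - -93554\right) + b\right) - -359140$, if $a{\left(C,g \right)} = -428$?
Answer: $353104$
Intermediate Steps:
$b = -428$
$\left(\left(-99162 - -93554\right) + b\right) - -359140 = \left(\left(-99162 - -93554\right) - 428\right) - -359140 = \left(\left(-99162 + 93554\right) - 428\right) + 359140 = \left(-5608 - 428\right) + 359140 = -6036 + 359140 = 353104$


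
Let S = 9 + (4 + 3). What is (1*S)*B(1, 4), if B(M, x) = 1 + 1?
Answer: 32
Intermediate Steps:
B(M, x) = 2
S = 16 (S = 9 + 7 = 16)
(1*S)*B(1, 4) = (1*16)*2 = 16*2 = 32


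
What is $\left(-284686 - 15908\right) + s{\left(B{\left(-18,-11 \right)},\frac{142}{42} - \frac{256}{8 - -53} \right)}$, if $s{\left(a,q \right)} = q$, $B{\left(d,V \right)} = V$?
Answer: $- \frac{385061959}{1281} \approx -3.006 \cdot 10^{5}$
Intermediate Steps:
$\left(-284686 - 15908\right) + s{\left(B{\left(-18,-11 \right)},\frac{142}{42} - \frac{256}{8 - -53} \right)} = \left(-284686 - 15908\right) + \left(\frac{142}{42} - \frac{256}{8 - -53}\right) = -300594 + \left(142 \cdot \frac{1}{42} - \frac{256}{8 + 53}\right) = -300594 + \left(\frac{71}{21} - \frac{256}{61}\right) = -300594 - \frac{1045}{1281} = - \frac{385061959}{1281}$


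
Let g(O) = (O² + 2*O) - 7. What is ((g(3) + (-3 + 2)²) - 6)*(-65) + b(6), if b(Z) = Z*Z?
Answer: -159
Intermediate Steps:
g(O) = -7 + O² + 2*O
b(Z) = Z²
((g(3) + (-3 + 2)²) - 6)*(-65) + b(6) = (((-7 + 3² + 2*3) + (-3 + 2)²) - 6)*(-65) + 6² = (((-7 + 9 + 6) + (-1)²) - 6)*(-65) + 36 = ((8 + 1) - 6)*(-65) + 36 = (9 - 6)*(-65) + 36 = 3*(-65) + 36 = -195 + 36 = -159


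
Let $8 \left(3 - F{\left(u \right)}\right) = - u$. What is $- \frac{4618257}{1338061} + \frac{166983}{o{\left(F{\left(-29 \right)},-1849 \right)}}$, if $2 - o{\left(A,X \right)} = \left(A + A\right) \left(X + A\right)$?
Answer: $- \frac{7491256254513}{98910807181} \approx -75.738$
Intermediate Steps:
$F{\left(u \right)} = 3 + \frac{u}{8}$ ($F{\left(u \right)} = 3 - \frac{\left(-1\right) u}{8} = 3 + \frac{u}{8}$)
$o{\left(A,X \right)} = 2 - 2 A \left(A + X\right)$ ($o{\left(A,X \right)} = 2 - \left(A + A\right) \left(X + A\right) = 2 - 2 A \left(A + X\right)$)
$- \frac{4618257}{1338061} + \frac{166983}{o{\left(F{\left(-29 \right)},-1849 \right)}} = - \frac{4618257}{1338061} + \frac{166983}{2 - 2 \left(3 + \frac{1}{8} \left(-29\right)\right)^{2} - 2 \left(3 + \frac{1}{8} \left(-29\right)\right) \left(-1849\right)} = \left(-4618257\right) \frac{1}{1338061} + \frac{166983}{2 - 2 \left(3 - \frac{29}{8}\right)^{2} - 2 \left(3 - \frac{29}{8}\right) \left(-1849\right)} = - \frac{4618257}{1338061} + \frac{166983}{2 - 2 \left(- \frac{5}{8}\right)^{2} - \left(- \frac{5}{4}\right) \left(-1849\right)} = - \frac{4618257}{1338061} + \frac{166983}{2 - \frac{25}{32} - \frac{9245}{4}} = - \frac{4618257}{1338061} + \frac{166983}{- \frac{73921}{32}} = - \frac{4618257}{1338061} + 166983 \left(- \frac{32}{73921}\right) = - \frac{4618257}{1338061} - \frac{5343456}{73921} = - \frac{7491256254513}{98910807181}$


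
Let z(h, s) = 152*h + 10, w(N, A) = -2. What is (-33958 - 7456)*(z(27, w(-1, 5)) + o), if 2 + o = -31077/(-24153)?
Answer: -1371468964394/8051 ≈ -1.7035e+8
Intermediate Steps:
o = -5743/8051 (o = -2 - 31077/(-24153) = -2 - 31077*(-1/24153) = -2 + 10359/8051 = -5743/8051 ≈ -0.71333)
z(h, s) = 10 + 152*h
(-33958 - 7456)*(z(27, w(-1, 5)) + o) = (-33958 - 7456)*((10 + 152*27) - 5743/8051) = -41414*((10 + 4104) - 5743/8051) = -41414*(4114 - 5743/8051) = -41414*33116071/8051 = -1371468964394/8051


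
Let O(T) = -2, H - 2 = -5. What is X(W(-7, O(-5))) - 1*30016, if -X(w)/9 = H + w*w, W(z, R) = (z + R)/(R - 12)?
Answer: -5878573/196 ≈ -29993.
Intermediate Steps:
H = -3 (H = 2 - 5 = -3)
W(z, R) = (R + z)/(-12 + R)
X(w) = 27 - 9*w**2 (X(w) = -9*(-3 + w*w) = -9*(-3 + w**2) = 27 - 9*w**2)
X(W(-7, O(-5))) - 1*30016 = (27 - 9*(-2 - 7)**2/(-12 - 2)**2) - 1*30016 = (27 - 9*(-9/(-14))**2) - 30016 = (27 - 9*(-1/14*(-9))**2) - 30016 = (27 - 9*(9/14)**2) - 30016 = (27 - 9*81/196) - 30016 = (27 - 729/196) - 30016 = 4563/196 - 30016 = -5878573/196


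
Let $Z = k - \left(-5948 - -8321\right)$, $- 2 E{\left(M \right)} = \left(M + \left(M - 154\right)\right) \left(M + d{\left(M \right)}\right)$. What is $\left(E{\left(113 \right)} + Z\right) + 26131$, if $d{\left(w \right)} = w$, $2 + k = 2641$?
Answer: $18261$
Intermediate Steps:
$k = 2639$ ($k = -2 + 2641 = 2639$)
$E{\left(M \right)} = - M \left(-154 + 2 M\right)$ ($E{\left(M \right)} = - \frac{\left(M + \left(M - 154\right)\right) \left(M + M\right)}{2} = - \frac{\left(M + \left(-154 + M\right)\right) 2 M}{2} = - \frac{\left(-154 + 2 M\right) 2 M}{2} = - \frac{2 M \left(-154 + 2 M\right)}{2} = - M \left(-154 + 2 M\right)$)
$Z = 266$ ($Z = 2639 - \left(-5948 - -8321\right) = 2639 - \left(-5948 + 8321\right) = 2639 - 2373 = 266$)
$\left(E{\left(113 \right)} + Z\right) + 26131 = \left(2 \cdot 113 \left(77 - 113\right) + 266\right) + 26131 = \left(2 \cdot 113 \left(-36\right) + 266\right) + 26131 = \left(-8136 + 266\right) + 26131 = -7870 + 26131 = 18261$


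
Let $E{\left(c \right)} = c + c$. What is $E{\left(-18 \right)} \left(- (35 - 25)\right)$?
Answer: $360$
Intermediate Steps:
$E{\left(c \right)} = 2 c$
$E{\left(-18 \right)} \left(- (35 - 25)\right) = 2 \left(-18\right) \left(- (35 - 25)\right) = - 36 \left(- (35 - 25)\right) = - 36 \left(\left(-1\right) 10\right) = \left(-36\right) \left(-10\right) = 360$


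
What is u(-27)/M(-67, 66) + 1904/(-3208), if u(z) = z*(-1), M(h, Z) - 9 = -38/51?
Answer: 451979/168821 ≈ 2.6773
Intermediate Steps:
M(h, Z) = 421/51 (M(h, Z) = 9 - 38/51 = 421/51)
u(z) = -z
u(-27)/M(-67, 66) + 1904/(-3208) = (-1*(-27))/(421/51) + 1904/(-3208) = 27*(51/421) + 1904*(-1/3208) = 1377/421 - 238/401 = 451979/168821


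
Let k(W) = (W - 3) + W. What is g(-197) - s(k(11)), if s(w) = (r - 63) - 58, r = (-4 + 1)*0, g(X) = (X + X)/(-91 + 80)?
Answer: 1725/11 ≈ 156.82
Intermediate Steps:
g(X) = -2*X/11 (g(X) = (2*X)/(-11) = (2*X)*(-1/11) = -2*X/11)
r = 0 (r = -3*0 = 0)
k(W) = -3 + 2*W (k(W) = (-3 + W) + W = -3 + 2*W)
s(w) = -121 (s(w) = (0 - 63) - 58 = -63 - 58 = -121)
g(-197) - s(k(11)) = -2/11*(-197) - 1*(-121) = 394/11 + 121 = 1725/11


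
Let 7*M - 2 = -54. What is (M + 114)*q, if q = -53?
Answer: -39538/7 ≈ -5648.3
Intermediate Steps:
M = -52/7 (M = 2/7 + (1/7)*(-54) = 2/7 - 54/7 = -52/7 ≈ -7.4286)
(M + 114)*q = (-52/7 + 114)*(-53) = (746/7)*(-53) = -39538/7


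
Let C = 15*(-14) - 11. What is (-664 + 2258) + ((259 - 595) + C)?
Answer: 1037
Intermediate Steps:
C = -221 (C = -210 - 11 = -221)
(-664 + 2258) + ((259 - 595) + C) = (-664 + 2258) + ((259 - 595) - 221) = 1594 + (-336 - 221) = 1594 - 557 = 1037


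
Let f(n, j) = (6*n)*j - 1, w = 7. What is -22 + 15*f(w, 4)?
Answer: 2483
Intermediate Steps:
f(n, j) = -1 + 6*j*n (f(n, j) = 6*j*n - 1 = -1 + 6*j*n)
-22 + 15*f(w, 4) = -22 + 15*(-1 + 6*4*7) = -22 + 15*(-1 + 168) = -22 + 15*167 = -22 + 2505 = 2483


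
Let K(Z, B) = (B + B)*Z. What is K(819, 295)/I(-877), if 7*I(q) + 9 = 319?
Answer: 338247/31 ≈ 10911.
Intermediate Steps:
I(q) = 310/7 (I(q) = -9/7 + (1/7)*319 = -9/7 + 319/7 = 310/7)
K(Z, B) = 2*B*Z (K(Z, B) = (2*B)*Z = 2*B*Z)
K(819, 295)/I(-877) = (2*295*819)/(310/7) = 483210*(7/310) = 338247/31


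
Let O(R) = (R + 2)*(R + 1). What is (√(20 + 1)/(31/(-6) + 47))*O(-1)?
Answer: 0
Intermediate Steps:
O(R) = (1 + R)*(2 + R) (O(R) = (2 + R)*(1 + R) = (1 + R)*(2 + R))
(√(20 + 1)/(31/(-6) + 47))*O(-1) = (√(20 + 1)/(31/(-6) + 47))*(2 + (-1)² + 3*(-1)) = (√21/(31*(-⅙) + 47))*(2 + 1 - 3) = (√21/(-31/6 + 47))*0 = (√21/(251/6))*0 = (√21*(6/251))*0 = (6*√21/251)*0 = 0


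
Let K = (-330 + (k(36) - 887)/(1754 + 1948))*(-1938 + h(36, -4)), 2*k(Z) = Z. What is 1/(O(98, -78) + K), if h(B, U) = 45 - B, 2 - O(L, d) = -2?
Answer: 1234/786091083 ≈ 1.5698e-6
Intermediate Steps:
k(Z) = Z/2
O(L, d) = 4 (O(L, d) = 2 - 1*(-2) = 2 + 2 = 4)
K = 786086147/1234 (K = (-330 + ((1/2)*36 - 887)/(1754 + 1948))*(-1938 + (45 - 1*36)) = (-330 + (18 - 887)/3702)*(-1938 + (45 - 36)) = (-330 - 869*1/3702)*(-1938 + 9) = (-330 - 869/3702)*(-1929) = -1222529/3702*(-1929) = 786086147/1234 ≈ 6.3702e+5)
1/(O(98, -78) + K) = 1/(4 + 786086147/1234) = 1/(786091083/1234) = 1234/786091083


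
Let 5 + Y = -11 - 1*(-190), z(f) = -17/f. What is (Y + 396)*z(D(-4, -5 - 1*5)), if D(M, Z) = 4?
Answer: -4845/2 ≈ -2422.5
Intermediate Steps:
Y = 174 (Y = -5 + (-11 - 1*(-190)) = -5 + (-11 + 190) = -5 + 179 = 174)
(Y + 396)*z(D(-4, -5 - 1*5)) = (174 + 396)*(-17/4) = 570*(-17*1/4) = 570*(-17/4) = -4845/2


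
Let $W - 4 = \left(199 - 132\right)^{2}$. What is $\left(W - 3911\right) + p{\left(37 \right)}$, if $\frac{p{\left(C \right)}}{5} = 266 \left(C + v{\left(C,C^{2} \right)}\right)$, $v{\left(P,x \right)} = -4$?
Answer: $44472$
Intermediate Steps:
$W = 4493$ ($W = 4 + \left(199 - 132\right)^{2} = 4 + 67^{2} = 4 + 4489 = 4493$)
$p{\left(C \right)} = -5320 + 1330 C$ ($p{\left(C \right)} = 5 \cdot 266 \left(C - 4\right) = 5 \cdot 266 \left(-4 + C\right) = 5 \left(-1064 + 266 C\right) = -5320 + 1330 C$)
$\left(W - 3911\right) + p{\left(37 \right)} = \left(4493 - 3911\right) + \left(-5320 + 1330 \cdot 37\right) = 582 + \left(-5320 + 49210\right) = 582 + 43890 = 44472$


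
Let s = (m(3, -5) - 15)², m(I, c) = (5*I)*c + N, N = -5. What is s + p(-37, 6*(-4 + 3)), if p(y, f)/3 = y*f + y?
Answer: 9580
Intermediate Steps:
p(y, f) = 3*y + 3*f*y (p(y, f) = 3*(y*f + y) = 3*(f*y + y) = 3*(y + f*y) = 3*y + 3*f*y)
m(I, c) = -5 + 5*I*c (m(I, c) = (5*I)*c - 5 = 5*I*c - 5 = -5 + 5*I*c)
s = 9025 (s = ((-5 + 5*3*(-5)) - 15)² = ((-5 - 75) - 15)² = (-80 - 15)² = (-95)² = 9025)
s + p(-37, 6*(-4 + 3)) = 9025 + 3*(-37)*(1 + 6*(-4 + 3)) = 9025 + 3*(-37)*(1 + 6*(-1)) = 9025 + 3*(-37)*(1 - 6) = 9025 + 3*(-37)*(-5) = 9025 + 555 = 9580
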